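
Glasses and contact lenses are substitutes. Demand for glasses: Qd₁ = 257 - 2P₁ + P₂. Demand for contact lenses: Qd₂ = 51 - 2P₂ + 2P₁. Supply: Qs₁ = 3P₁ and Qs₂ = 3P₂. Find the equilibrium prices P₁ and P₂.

Market 1: 257 - 2P₁ + P₂ = 3P₁ → 5P₁ - P₂ = 257.
Market 2: 5P₂ - 2P₁ = 51.
Eliminating P₂: 5×(1) + 1×(2) gives 23P₁ = 1336, so P₁ = 1336/23.
Back-substitute into (2): P₂ = (51 + 2×1336/23) / 5 = 769/23.

P₁ = 1336/23, P₂ = 769/23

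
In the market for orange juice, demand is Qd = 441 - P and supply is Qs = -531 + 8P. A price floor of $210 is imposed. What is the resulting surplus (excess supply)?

Equilibrium price would be P* = 108, so the floor at 210 binds.
At P = 210: Qd = 231, Qs = 1149.
Surplus = 1149 − 231 = 918.

Surplus = 918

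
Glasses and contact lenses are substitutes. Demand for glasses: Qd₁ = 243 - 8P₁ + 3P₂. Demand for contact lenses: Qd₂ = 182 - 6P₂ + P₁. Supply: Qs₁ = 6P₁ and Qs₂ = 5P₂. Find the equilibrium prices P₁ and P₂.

P₁ = 3219/151, P₂ = 2791/151

Market 1: 243 - 8P₁ + 3P₂ = 6P₁ → 14P₁ - 3P₂ = 243.
Market 2: 11P₂ - P₁ = 182.
Eliminating P₂: 11×(1) + 3×(2) gives 151P₁ = 3219, so P₁ = 3219/151.
Back-substitute into (2): P₂ = (182 + 1×3219/151) / 11 = 2791/151.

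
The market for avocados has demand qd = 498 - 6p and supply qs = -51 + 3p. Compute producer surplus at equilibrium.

Producer surplus = 2904

Equilibrium: 498 - 6p = -51 + 3p gives p* = 61, q* = 132.
Supply starts at p = 17 (where qs = 0).
PS = ½(61 − 17)(132) = 2904.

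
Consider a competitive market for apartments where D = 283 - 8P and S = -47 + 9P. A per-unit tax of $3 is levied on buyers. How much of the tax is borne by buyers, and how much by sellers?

Buyers bear 27/17, sellers bear 24/17

Pre-tax equilibrium: P* = 330/17, Q* = 2171/17.
Tax on buyers shifts demand to D = 283 − 8(P + 3) = 259 - 8P.
259 - 8P = -47 + 9P gives seller price Ps = 18; buyers pay Pb = 18 + 3 = 21.
New quantity: Q = 283 − 8(21) = 115.
Buyer burden = 21 − 330/17 = 27/17; seller burden = 330/17 − 18 = 24/17.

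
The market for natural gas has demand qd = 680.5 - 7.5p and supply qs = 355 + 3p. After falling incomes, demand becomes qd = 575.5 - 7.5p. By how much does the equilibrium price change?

Δp = -10

Original equilibrium: p* = 31, q* = 448.
New equilibrium: 575.5 - 7.5p = 355 + 3p, so 220.5 = 10.5p and p' = 21; q' = 575.5 − 7.5(21) = 418.
Change in price: 21 − 31 = -10.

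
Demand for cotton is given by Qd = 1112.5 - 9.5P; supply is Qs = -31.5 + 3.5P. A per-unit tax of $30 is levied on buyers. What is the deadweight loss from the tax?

Deadweight loss = 29925/26

Pre-tax equilibrium: P* = 88, Q* = 276.5.
Tax on buyers shifts demand to Qd = 1112.5 − 9.5(P + 30) = 827.5 - 9.5P.
827.5 - 9.5P = -31.5 + 3.5P gives seller price Ps = 859/13; buyers pay Pb = 859/13 + 30 = 1249/13.
New quantity: Q = 1112.5 − 9.5(1249/13) = 2597/13.
DWL = ½ × 30 × (276.5 − 2597/13) = 29925/26.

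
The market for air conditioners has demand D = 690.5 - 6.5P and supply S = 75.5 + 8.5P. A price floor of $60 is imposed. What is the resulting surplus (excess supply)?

Surplus = 285

Equilibrium price would be P* = 41, so the floor at 60 binds.
At P = 60: D = 300.5, S = 585.5.
Surplus = 585.5 − 300.5 = 285.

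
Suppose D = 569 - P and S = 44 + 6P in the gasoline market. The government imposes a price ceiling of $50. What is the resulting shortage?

Shortage = 175

Equilibrium price would be P* = 75, so the ceiling at 50 binds.
At P = 50: D = 569 − 1(50) = 519, S = 44 + 6(50) = 344.
Shortage = 519 − 344 = 175.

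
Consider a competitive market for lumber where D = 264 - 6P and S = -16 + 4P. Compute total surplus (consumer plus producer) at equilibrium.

Total surplus = 1920

Equilibrium: 264 - 6P = -16 + 4P gives P* = 28, Q* = 96.
Demand choke price: P = 44; supply starts at P = 4.
CS = ½(44 − 28)(96) = 768; PS = ½(28 − 4)(96) = 1152.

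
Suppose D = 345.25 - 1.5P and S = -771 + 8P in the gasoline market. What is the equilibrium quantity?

Q* = 169

Set D = S: 345.25 - 1.5P = -771 + 8P.
1116.25 = 9.5P, so P* = 117.5.
Q* = 345.25 − 1.5(117.5) = 169.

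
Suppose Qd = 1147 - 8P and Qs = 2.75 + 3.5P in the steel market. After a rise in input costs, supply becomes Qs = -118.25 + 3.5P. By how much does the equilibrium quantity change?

Original equilibrium: P* = 99.5, Q* = 351.
New equilibrium: 1147 - 8P = -118.25 + 3.5P, so 1265.25 = 11.5P and P' = 5061/46; Q' = 1147 − 8(5061/46) = 6137/23.
Change in quantity: 6137/23 − 351 = -1936/23.

ΔQ = -1936/23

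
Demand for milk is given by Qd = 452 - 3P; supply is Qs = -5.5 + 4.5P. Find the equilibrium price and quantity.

P* = 61, Q* = 269

Set Qd = Qs: 452 - 3P = -5.5 + 4.5P.
457.5 = 7.5P, so P* = 61.
Q* = 452 − 3(61) = 269.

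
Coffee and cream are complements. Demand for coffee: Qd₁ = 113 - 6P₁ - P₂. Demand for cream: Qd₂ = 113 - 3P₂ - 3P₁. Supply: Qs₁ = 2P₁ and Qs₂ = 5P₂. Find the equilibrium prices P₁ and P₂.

P₁ = 791/61, P₂ = 565/61

Market 1: 113 - 6P₁ - P₂ = 2P₁ → 8P₁ + P₂ = 113.
Market 2: 8P₂ + 3P₁ = 113.
Eliminating P₂: 8×(1) − 1×(2) gives 61P₁ = 791, so P₁ = 791/61.
Back-substitute into (2): P₂ = (113 − 3×791/61) / 8 = 565/61.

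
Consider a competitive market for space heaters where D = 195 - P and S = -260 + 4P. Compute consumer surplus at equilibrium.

Equilibrium: 195 - P = -260 + 4P gives P* = 91, Q* = 104.
Demand choke price (D = 0): P = 195.
CS = ½(195 − 91)(104) = 5408.

Consumer surplus = 5408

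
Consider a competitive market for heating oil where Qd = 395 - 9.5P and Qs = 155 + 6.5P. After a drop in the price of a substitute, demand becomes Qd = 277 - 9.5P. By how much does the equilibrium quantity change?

ΔQ = -47.9375

Original equilibrium: P* = 15, Q* = 252.5.
New equilibrium: 277 - 9.5P = 155 + 6.5P, so 122 = 16P and P' = 7.625; Q' = 277 − 9.5(7.625) = 204.5625.
Change in quantity: 204.5625 − 252.5 = -47.9375.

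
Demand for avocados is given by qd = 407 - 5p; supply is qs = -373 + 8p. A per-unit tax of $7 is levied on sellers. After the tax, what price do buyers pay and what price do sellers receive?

Pre-tax equilibrium: p* = 60, q* = 107.
Tax on sellers shifts supply to qs = -373 + 8(p − 7) = -429 + 8p.
407 - 5p = -429 + 8p gives buyer price pb = 836/13; sellers receive ps = 836/13 − 7 = 745/13.
New quantity: q = 407 − 5(836/13) = 1111/13.

Buyers pay 836/13, sellers receive 745/13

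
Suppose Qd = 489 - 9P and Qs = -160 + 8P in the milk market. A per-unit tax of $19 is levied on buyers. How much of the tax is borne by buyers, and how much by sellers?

Pre-tax equilibrium: P* = 649/17, Q* = 2472/17.
Tax on buyers shifts demand to Qd = 489 − 9(P + 19) = 318 - 9P.
318 - 9P = -160 + 8P gives seller price Ps = 478/17; buyers pay Pb = 478/17 + 19 = 801/17.
New quantity: Q = 489 − 9(801/17) = 1104/17.
Buyer burden = 801/17 − 649/17 = 152/17; seller burden = 649/17 − 478/17 = 171/17.

Buyers bear 152/17, sellers bear 171/17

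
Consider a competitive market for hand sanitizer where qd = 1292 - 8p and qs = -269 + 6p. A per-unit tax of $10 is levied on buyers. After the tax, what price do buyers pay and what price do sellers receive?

Buyers pay 1621/14, sellers receive 1481/14

Pre-tax equilibrium: p* = 111.5, q* = 400.
Tax on buyers shifts demand to qd = 1292 − 8(p + 10) = 1212 - 8p.
1212 - 8p = -269 + 6p gives seller price ps = 1481/14; buyers pay pb = 1481/14 + 10 = 1621/14.
New quantity: q = 1292 − 8(1621/14) = 2560/7.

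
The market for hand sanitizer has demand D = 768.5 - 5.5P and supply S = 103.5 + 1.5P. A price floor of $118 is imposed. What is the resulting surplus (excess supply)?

Surplus = 161

Equilibrium price would be P* = 95, so the floor at 118 binds.
At P = 118: D = 119.5, S = 280.5.
Surplus = 280.5 − 119.5 = 161.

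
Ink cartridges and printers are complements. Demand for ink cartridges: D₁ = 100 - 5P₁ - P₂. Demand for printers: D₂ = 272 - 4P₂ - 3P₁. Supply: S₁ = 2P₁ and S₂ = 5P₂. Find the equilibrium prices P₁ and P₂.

P₁ = 157/15, P₂ = 401/15

Market 1: 100 - 5P₁ - P₂ = 2P₁ → 7P₁ + P₂ = 100.
Market 2: 9P₂ + 3P₁ = 272.
Eliminating P₂: 9×(1) − 1×(2) gives 60P₁ = 628, so P₁ = 157/15.
Back-substitute into (2): P₂ = (272 − 3×157/15) / 9 = 401/15.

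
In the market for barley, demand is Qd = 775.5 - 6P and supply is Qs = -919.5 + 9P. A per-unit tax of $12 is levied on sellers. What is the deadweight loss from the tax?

Deadweight loss = 259.2

Pre-tax equilibrium: P* = 113, Q* = 97.5.
Tax on sellers shifts supply to Qs = -919.5 + 9(P − 12) = -1027.5 + 9P.
775.5 - 6P = -1027.5 + 9P gives buyer price Pb = 120.2; sellers receive Ps = 120.2 − 12 = 108.2.
New quantity: Q = 775.5 − 6(120.2) = 54.3.
DWL = ½ × 12 × (97.5 − 54.3) = 259.2.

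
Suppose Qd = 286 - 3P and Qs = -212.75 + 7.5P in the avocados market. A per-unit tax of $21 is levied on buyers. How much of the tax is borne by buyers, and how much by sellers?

Buyers bear $15, sellers bear $6

Pre-tax equilibrium: P* = 47.5, Q* = 143.5.
Tax on buyers shifts demand to Qd = 286 − 3(P + 21) = 223 - 3P.
223 - 3P = -212.75 + 7.5P gives seller price Ps = 41.5; buyers pay Pb = 41.5 + 21 = 62.5.
New quantity: Q = 286 − 3(62.5) = 98.5.
Buyer burden = 62.5 − 47.5 = 15; seller burden = 47.5 − 41.5 = 6.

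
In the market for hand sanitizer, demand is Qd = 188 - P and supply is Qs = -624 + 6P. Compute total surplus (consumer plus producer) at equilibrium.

Total surplus = 3024

Equilibrium: 188 - P = -624 + 6P gives P* = 116, Q* = 72.
Demand choke price: P = 188; supply starts at P = 104.
CS = ½(188 − 116)(72) = 2592; PS = ½(116 − 104)(72) = 432.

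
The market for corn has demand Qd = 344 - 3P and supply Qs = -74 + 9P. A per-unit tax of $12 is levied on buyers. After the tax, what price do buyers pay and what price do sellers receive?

Buyers pay 263/6, sellers receive 191/6

Pre-tax equilibrium: P* = 209/6, Q* = 239.5.
Tax on buyers shifts demand to Qd = 344 − 3(P + 12) = 308 - 3P.
308 - 3P = -74 + 9P gives seller price Ps = 191/6; buyers pay Pb = 191/6 + 12 = 263/6.
New quantity: Q = 344 − 3(263/6) = 212.5.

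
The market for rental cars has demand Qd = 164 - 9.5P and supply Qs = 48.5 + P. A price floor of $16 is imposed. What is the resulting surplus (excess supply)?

Surplus = 52.5

Equilibrium price would be P* = 11, so the floor at 16 binds.
At P = 16: Qd = 12, Qs = 64.5.
Surplus = 64.5 − 12 = 52.5.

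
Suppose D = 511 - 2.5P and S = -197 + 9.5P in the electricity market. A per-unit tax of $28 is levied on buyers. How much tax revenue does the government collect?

Pre-tax equilibrium: P* = 59, Q* = 363.5.
Tax on buyers shifts demand to D = 511 − 2.5(P + 28) = 441 - 2.5P.
441 - 2.5P = -197 + 9.5P gives seller price Ps = 319/6; buyers pay Pb = 319/6 + 28 = 487/6.
New quantity: Q = 511 − 2.5(487/6) = 3697/12.
Revenue = 28 × 3697/12 = 25879/3.

Tax revenue = 25879/3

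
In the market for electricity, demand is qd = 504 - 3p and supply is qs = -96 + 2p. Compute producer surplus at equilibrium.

Equilibrium: 504 - 3p = -96 + 2p gives p* = 120, q* = 144.
Supply starts at p = 48 (where qs = 0).
PS = ½(120 − 48)(144) = 5184.

Producer surplus = 5184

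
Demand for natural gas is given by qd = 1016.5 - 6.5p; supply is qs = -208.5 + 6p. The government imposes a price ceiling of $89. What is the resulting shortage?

Equilibrium price would be p* = 98, so the ceiling at 89 binds.
At p = 89: qd = 1016.5 − 6.5(89) = 438, qs = -208.5 + 6(89) = 325.5.
Shortage = 438 − 325.5 = 112.5.

Shortage = 112.5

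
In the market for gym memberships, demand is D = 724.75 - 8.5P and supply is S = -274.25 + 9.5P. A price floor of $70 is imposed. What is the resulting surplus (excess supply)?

Equilibrium price would be P* = 55.5, so the floor at 70 binds.
At P = 70: D = 129.75, S = 390.75.
Surplus = 390.75 − 129.75 = 261.

Surplus = 261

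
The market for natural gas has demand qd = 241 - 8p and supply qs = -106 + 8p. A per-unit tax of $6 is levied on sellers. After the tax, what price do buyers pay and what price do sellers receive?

Buyers pay $24.6875, sellers receive $18.6875

Pre-tax equilibrium: p* = 21.6875, q* = 67.5.
Tax on sellers shifts supply to qs = -106 + 8(p − 6) = -154 + 8p.
241 - 8p = -154 + 8p gives buyer price pb = 24.6875; sellers receive ps = 24.6875 − 6 = 18.6875.
New quantity: q = 241 − 8(24.6875) = 43.5.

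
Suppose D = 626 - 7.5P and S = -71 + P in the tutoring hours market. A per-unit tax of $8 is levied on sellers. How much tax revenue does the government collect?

Pre-tax equilibrium: P* = 82, Q* = 11.
Tax on sellers shifts supply to S = -71 + 1(P − 8) = -79 + P.
626 - 7.5P = -79 + P gives buyer price Pb = 1410/17; sellers receive Ps = 1410/17 − 8 = 1274/17.
New quantity: Q = 626 − 7.5(1410/17) = 67/17.
Revenue = 8 × 67/17 = 536/17.

Tax revenue = 536/17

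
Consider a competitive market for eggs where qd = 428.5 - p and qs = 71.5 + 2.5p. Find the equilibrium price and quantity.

Set qd = qs: 428.5 - p = 71.5 + 2.5p.
357 = 3.5p, so p* = 102.
q* = 428.5 − 1(102) = 326.5.

p* = 102, q* = 326.5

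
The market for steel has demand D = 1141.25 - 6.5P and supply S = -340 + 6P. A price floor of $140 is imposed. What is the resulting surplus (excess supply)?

Surplus = 268.75

Equilibrium price would be P* = 118.5, so the floor at 140 binds.
At P = 140: D = 231.25, S = 500.
Surplus = 500 − 231.25 = 268.75.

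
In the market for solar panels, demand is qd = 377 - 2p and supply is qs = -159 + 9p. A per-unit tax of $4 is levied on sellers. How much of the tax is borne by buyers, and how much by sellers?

Buyers bear 36/11, sellers bear 8/11

Pre-tax equilibrium: p* = 536/11, q* = 3075/11.
Tax on sellers shifts supply to qs = -159 + 9(p − 4) = -195 + 9p.
377 - 2p = -195 + 9p gives buyer price pb = 52; sellers receive ps = 52 − 4 = 48.
New quantity: q = 377 − 2(52) = 273.
Buyer burden = 52 − 536/11 = 36/11; seller burden = 536/11 − 48 = 8/11.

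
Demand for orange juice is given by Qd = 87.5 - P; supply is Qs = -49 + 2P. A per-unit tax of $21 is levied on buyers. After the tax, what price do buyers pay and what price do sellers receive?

Pre-tax equilibrium: P* = 45.5, Q* = 42.
Tax on buyers shifts demand to Qd = 87.5 − 1(P + 21) = 66.5 - P.
66.5 - P = -49 + 2P gives seller price Ps = 38.5; buyers pay Pb = 38.5 + 21 = 59.5.
New quantity: Q = 87.5 − 1(59.5) = 28.

Buyers pay $59.5, sellers receive $38.5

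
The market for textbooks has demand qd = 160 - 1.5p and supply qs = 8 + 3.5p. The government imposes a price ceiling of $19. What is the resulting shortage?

Equilibrium price would be p* = 30.4, so the ceiling at 19 binds.
At p = 19: qd = 160 − 1.5(19) = 131.5, qs = 8 + 3.5(19) = 74.5.
Shortage = 131.5 − 74.5 = 57.

Shortage = 57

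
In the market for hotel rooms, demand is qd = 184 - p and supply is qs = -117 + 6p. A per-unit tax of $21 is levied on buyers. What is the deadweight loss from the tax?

Pre-tax equilibrium: p* = 43, q* = 141.
Tax on buyers shifts demand to qd = 184 − 1(p + 21) = 163 - p.
163 - p = -117 + 6p gives seller price ps = 40; buyers pay pb = 40 + 21 = 61.
New quantity: q = 184 − 1(61) = 123.
DWL = ½ × 21 × (141 − 123) = 189.

Deadweight loss = 189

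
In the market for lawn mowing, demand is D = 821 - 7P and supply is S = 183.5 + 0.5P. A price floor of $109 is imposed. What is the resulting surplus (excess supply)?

Equilibrium price would be P* = 85, so the floor at 109 binds.
At P = 109: D = 58, S = 238.
Surplus = 238 − 58 = 180.

Surplus = 180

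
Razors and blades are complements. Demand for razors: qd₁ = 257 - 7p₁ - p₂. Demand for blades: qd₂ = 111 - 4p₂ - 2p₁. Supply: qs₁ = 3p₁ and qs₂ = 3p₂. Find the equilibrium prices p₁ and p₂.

Market 1: 257 - 7p₁ - p₂ = 3p₁ → 10p₁ + p₂ = 257.
Market 2: 7p₂ + 2p₁ = 111.
Eliminating p₂: 7×(1) − 1×(2) gives 68p₁ = 1688, so p₁ = 422/17.
Back-substitute into (2): p₂ = (111 − 2×422/17) / 7 = 149/17.

p₁ = 422/17, p₂ = 149/17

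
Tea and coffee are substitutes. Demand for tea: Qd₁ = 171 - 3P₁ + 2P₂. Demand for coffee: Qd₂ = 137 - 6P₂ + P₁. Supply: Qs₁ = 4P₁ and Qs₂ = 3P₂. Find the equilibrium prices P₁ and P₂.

Market 1: 171 - 3P₁ + 2P₂ = 4P₁ → 7P₁ - 2P₂ = 171.
Market 2: 9P₂ - P₁ = 137.
Eliminating P₂: 9×(1) + 2×(2) gives 61P₁ = 1813, so P₁ = 1813/61.
Back-substitute into (2): P₂ = (137 + 1×1813/61) / 9 = 1130/61.

P₁ = 1813/61, P₂ = 1130/61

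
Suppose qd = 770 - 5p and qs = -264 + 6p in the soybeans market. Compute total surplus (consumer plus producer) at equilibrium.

Total surplus = 16500

Equilibrium: 770 - 5p = -264 + 6p gives p* = 94, q* = 300.
Demand choke price: p = 154; supply starts at p = 44.
CS = ½(154 − 94)(300) = 9000; PS = ½(94 − 44)(300) = 7500.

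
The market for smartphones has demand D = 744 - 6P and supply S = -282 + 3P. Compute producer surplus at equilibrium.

Producer surplus = 600

Equilibrium: 744 - 6P = -282 + 3P gives P* = 114, Q* = 60.
Supply starts at P = 94 (where S = 0).
PS = ½(114 − 94)(60) = 600.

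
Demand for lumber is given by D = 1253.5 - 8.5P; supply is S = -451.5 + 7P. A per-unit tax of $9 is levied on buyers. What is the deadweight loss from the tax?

Deadweight loss = 9639/62

Pre-tax equilibrium: P* = 110, Q* = 318.5.
Tax on buyers shifts demand to D = 1253.5 − 8.5(P + 9) = 1177 - 8.5P.
1177 - 8.5P = -451.5 + 7P gives seller price Ps = 3257/31; buyers pay Pb = 3257/31 + 9 = 3536/31.
New quantity: Q = 1253.5 − 8.5(3536/31) = 17605/62.
DWL = ½ × 9 × (318.5 − 17605/62) = 9639/62.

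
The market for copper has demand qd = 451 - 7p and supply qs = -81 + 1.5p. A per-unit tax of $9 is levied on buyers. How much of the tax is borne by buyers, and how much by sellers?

Pre-tax equilibrium: p* = 1064/17, q* = 219/17.
Tax on buyers shifts demand to qd = 451 − 7(p + 9) = 388 - 7p.
388 - 7p = -81 + 1.5p gives seller price ps = 938/17; buyers pay pb = 938/17 + 9 = 1091/17.
New quantity: q = 451 − 7(1091/17) = 30/17.
Buyer burden = 1091/17 − 1064/17 = 27/17; seller burden = 1064/17 − 938/17 = 126/17.

Buyers bear 27/17, sellers bear 126/17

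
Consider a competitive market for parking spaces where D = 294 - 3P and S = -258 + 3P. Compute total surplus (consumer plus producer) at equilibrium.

Total surplus = 108

Equilibrium: 294 - 3P = -258 + 3P gives P* = 92, Q* = 18.
Demand choke price: P = 98; supply starts at P = 86.
CS = ½(98 − 92)(18) = 54; PS = ½(92 − 86)(18) = 54.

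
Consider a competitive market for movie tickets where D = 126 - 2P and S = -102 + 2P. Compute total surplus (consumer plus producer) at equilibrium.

Equilibrium: 126 - 2P = -102 + 2P gives P* = 57, Q* = 12.
Demand choke price: P = 63; supply starts at P = 51.
CS = ½(63 − 57)(12) = 36; PS = ½(57 − 51)(12) = 36.

Total surplus = 72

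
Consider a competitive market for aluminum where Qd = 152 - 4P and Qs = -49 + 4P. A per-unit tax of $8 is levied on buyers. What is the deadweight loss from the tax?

Pre-tax equilibrium: P* = 25.125, Q* = 51.5.
Tax on buyers shifts demand to Qd = 152 − 4(P + 8) = 120 - 4P.
120 - 4P = -49 + 4P gives seller price Ps = 21.125; buyers pay Pb = 21.125 + 8 = 29.125.
New quantity: Q = 152 − 4(29.125) = 35.5.
DWL = ½ × 8 × (51.5 − 35.5) = 64.

Deadweight loss = 64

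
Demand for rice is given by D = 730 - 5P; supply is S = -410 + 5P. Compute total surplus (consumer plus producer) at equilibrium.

Equilibrium: 730 - 5P = -410 + 5P gives P* = 114, Q* = 160.
Demand choke price: P = 146; supply starts at P = 82.
CS = ½(146 − 114)(160) = 2560; PS = ½(114 − 82)(160) = 2560.

Total surplus = 5120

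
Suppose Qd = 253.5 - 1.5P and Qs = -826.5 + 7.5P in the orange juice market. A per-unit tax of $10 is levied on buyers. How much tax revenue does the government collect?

Pre-tax equilibrium: P* = 120, Q* = 73.5.
Tax on buyers shifts demand to Qd = 253.5 − 1.5(P + 10) = 238.5 - 1.5P.
238.5 - 1.5P = -826.5 + 7.5P gives seller price Ps = 355/3; buyers pay Pb = 355/3 + 10 = 385/3.
New quantity: Q = 253.5 − 1.5(385/3) = 61.
Revenue = 10 × 61 = 610.

Tax revenue = 610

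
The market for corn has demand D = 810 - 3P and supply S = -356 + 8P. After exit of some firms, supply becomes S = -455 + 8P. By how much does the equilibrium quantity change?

ΔQ = -27

Original equilibrium: P* = 106, Q* = 492.
New equilibrium: 810 - 3P = -455 + 8P, so 1265 = 11P and P' = 115; Q' = 810 − 3(115) = 465.
Change in quantity: 465 − 492 = -27.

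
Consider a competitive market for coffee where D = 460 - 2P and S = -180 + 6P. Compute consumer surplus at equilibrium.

Consumer surplus = 22500

Equilibrium: 460 - 2P = -180 + 6P gives P* = 80, Q* = 300.
Demand choke price (D = 0): P = 230.
CS = ½(230 − 80)(300) = 22500.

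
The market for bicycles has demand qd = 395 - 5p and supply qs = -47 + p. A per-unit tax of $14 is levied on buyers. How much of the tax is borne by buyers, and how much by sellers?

Pre-tax equilibrium: p* = 221/3, q* = 80/3.
Tax on buyers shifts demand to qd = 395 − 5(p + 14) = 325 - 5p.
325 - 5p = -47 + p gives seller price ps = 62; buyers pay pb = 62 + 14 = 76.
New quantity: q = 395 − 5(76) = 15.
Buyer burden = 76 − 221/3 = 7/3; seller burden = 221/3 − 62 = 35/3.

Buyers bear 7/3, sellers bear 35/3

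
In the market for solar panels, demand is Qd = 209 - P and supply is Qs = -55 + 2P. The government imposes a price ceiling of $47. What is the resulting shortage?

Equilibrium price would be P* = 88, so the ceiling at 47 binds.
At P = 47: Qd = 209 − 1(47) = 162, Qs = -55 + 2(47) = 39.
Shortage = 162 − 39 = 123.

Shortage = 123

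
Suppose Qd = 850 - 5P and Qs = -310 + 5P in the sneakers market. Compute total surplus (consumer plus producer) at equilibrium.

Total surplus = 14580

Equilibrium: 850 - 5P = -310 + 5P gives P* = 116, Q* = 270.
Demand choke price: P = 170; supply starts at P = 62.
CS = ½(170 − 116)(270) = 7290; PS = ½(116 − 62)(270) = 7290.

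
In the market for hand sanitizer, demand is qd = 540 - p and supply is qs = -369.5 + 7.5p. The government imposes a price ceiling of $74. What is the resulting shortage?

Shortage = 280.5

Equilibrium price would be p* = 107, so the ceiling at 74 binds.
At p = 74: qd = 540 − 1(74) = 466, qs = -369.5 + 7.5(74) = 185.5.
Shortage = 466 − 185.5 = 280.5.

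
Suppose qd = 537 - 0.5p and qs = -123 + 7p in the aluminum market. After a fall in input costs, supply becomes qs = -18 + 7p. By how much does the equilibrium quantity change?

Δq = 7

Original equilibrium: p* = 88, q* = 493.
New equilibrium: 537 - 0.5p = -18 + 7p, so 555 = 7.5p and p' = 74; q' = 537 − 0.5(74) = 500.
Change in quantity: 500 − 493 = 7.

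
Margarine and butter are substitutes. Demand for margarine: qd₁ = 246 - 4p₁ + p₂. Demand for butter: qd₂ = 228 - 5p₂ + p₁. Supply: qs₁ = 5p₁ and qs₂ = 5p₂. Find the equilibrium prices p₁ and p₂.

p₁ = 2688/89, p₂ = 2298/89

Market 1: 246 - 4p₁ + p₂ = 5p₁ → 9p₁ - p₂ = 246.
Market 2: 10p₂ - p₁ = 228.
Eliminating p₂: 10×(1) + 1×(2) gives 89p₁ = 2688, so p₁ = 2688/89.
Back-substitute into (2): p₂ = (228 + 1×2688/89) / 10 = 2298/89.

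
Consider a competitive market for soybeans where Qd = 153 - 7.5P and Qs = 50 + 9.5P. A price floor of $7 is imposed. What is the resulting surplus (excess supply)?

Equilibrium price would be P* = 103/17, so the floor at 7 binds.
At P = 7: Qd = 100.5, Qs = 116.5.
Surplus = 116.5 − 100.5 = 16.

Surplus = 16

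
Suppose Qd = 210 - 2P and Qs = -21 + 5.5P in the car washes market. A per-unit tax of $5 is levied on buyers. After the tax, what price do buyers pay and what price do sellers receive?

Buyers pay 517/15, sellers receive 442/15

Pre-tax equilibrium: P* = 30.8, Q* = 148.4.
Tax on buyers shifts demand to Qd = 210 − 2(P + 5) = 200 - 2P.
200 - 2P = -21 + 5.5P gives seller price Ps = 442/15; buyers pay Pb = 442/15 + 5 = 517/15.
New quantity: Q = 210 − 2(517/15) = 2116/15.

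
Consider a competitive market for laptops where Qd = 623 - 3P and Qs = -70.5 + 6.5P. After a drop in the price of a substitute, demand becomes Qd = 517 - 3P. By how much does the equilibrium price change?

Original equilibrium: P* = 73, Q* = 404.
New equilibrium: 517 - 3P = -70.5 + 6.5P, so 587.5 = 9.5P and P' = 1175/19; Q' = 517 − 3(1175/19) = 6298/19.
Change in price: 1175/19 − 73 = -212/19.

ΔP = -212/19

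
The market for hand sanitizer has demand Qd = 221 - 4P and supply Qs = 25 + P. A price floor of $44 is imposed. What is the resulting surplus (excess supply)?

Surplus = 24

Equilibrium price would be P* = 39.2, so the floor at 44 binds.
At P = 44: Qd = 45, Qs = 69.
Surplus = 69 − 45 = 24.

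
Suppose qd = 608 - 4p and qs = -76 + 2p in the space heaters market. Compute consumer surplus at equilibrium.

Equilibrium: 608 - 4p = -76 + 2p gives p* = 114, q* = 152.
Demand choke price (qd = 0): p = 152.
CS = ½(152 − 114)(152) = 2888.

Consumer surplus = 2888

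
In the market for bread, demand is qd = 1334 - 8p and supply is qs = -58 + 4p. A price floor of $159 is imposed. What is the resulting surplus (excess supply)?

Equilibrium price would be p* = 116, so the floor at 159 binds.
At p = 159: qd = 62, qs = 578.
Surplus = 578 − 62 = 516.

Surplus = 516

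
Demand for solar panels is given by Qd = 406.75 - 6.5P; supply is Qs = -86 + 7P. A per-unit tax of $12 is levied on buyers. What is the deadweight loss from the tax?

Deadweight loss = 728/3

Pre-tax equilibrium: P* = 36.5, Q* = 169.5.
Tax on buyers shifts demand to Qd = 406.75 − 6.5(P + 12) = 328.75 - 6.5P.
328.75 - 6.5P = -86 + 7P gives seller price Ps = 553/18; buyers pay Pb = 553/18 + 12 = 769/18.
New quantity: Q = 406.75 − 6.5(769/18) = 2323/18.
DWL = ½ × 12 × (169.5 − 2323/18) = 728/3.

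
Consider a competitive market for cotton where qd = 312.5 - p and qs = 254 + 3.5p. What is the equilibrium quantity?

Set qd = qs: 312.5 - p = 254 + 3.5p.
58.5 = 4.5p, so p* = 13.
q* = 312.5 − 1(13) = 299.5.

q* = 299.5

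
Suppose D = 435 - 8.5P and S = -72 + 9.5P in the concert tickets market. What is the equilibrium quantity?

Q* = 2347/12

Set D = S: 435 - 8.5P = -72 + 9.5P.
507 = 18P, so P* = 169/6.
Q* = 435 − 8.5(169/6) = 2347/12.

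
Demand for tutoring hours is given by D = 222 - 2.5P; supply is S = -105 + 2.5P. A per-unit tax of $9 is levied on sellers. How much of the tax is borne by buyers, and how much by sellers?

Pre-tax equilibrium: P* = 65.4, Q* = 58.5.
Tax on sellers shifts supply to S = -105 + 2.5(P − 9) = -127.5 + 2.5P.
222 - 2.5P = -127.5 + 2.5P gives buyer price Pb = 69.9; sellers receive Ps = 69.9 − 9 = 60.9.
New quantity: Q = 222 − 2.5(69.9) = 47.25.
Buyer burden = 69.9 − 65.4 = 4.5; seller burden = 65.4 − 60.9 = 4.5.

Buyers bear $4.5, sellers bear $4.5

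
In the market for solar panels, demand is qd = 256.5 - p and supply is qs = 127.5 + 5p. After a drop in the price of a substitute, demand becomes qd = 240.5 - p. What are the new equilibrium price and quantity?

p' = 113/6, q' = 665/3

Original equilibrium: p* = 21.5, q* = 235.
New equilibrium: 240.5 - p = 127.5 + 5p, so 113 = 6p and p' = 113/6; q' = 240.5 − 1(113/6) = 665/3.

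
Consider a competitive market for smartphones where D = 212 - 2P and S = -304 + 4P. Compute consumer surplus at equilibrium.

Equilibrium: 212 - 2P = -304 + 4P gives P* = 86, Q* = 40.
Demand choke price (D = 0): P = 106.
CS = ½(106 − 86)(40) = 400.

Consumer surplus = 400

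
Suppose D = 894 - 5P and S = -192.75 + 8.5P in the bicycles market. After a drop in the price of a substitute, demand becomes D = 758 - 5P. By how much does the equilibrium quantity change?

ΔQ = -2312/27

Original equilibrium: P* = 80.5, Q* = 491.5.
New equilibrium: 758 - 5P = -192.75 + 8.5P, so 950.75 = 13.5P and P' = 3803/54; Q' = 758 − 5(3803/54) = 21917/54.
Change in quantity: 21917/54 − 491.5 = -2312/27.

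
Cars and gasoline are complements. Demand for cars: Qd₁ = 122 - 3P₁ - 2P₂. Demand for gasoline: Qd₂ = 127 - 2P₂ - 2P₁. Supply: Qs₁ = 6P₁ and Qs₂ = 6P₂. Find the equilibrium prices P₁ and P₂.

Market 1: 122 - 3P₁ - 2P₂ = 6P₁ → 9P₁ + 2P₂ = 122.
Market 2: 8P₂ + 2P₁ = 127.
Eliminating P₂: 8×(1) − 2×(2) gives 68P₁ = 722, so P₁ = 361/34.
Back-substitute into (2): P₂ = (127 − 2×361/34) / 8 = 899/68.

P₁ = 361/34, P₂ = 899/68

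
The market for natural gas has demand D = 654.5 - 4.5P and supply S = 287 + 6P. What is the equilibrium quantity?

Set D = S: 654.5 - 4.5P = 287 + 6P.
367.5 = 10.5P, so P* = 35.
Q* = 654.5 − 4.5(35) = 497.

Q* = 497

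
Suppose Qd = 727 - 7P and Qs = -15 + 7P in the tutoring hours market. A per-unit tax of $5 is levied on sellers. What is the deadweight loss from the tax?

Pre-tax equilibrium: P* = 53, Q* = 356.
Tax on sellers shifts supply to Qs = -15 + 7(P − 5) = -50 + 7P.
727 - 7P = -50 + 7P gives buyer price Pb = 55.5; sellers receive Ps = 55.5 − 5 = 50.5.
New quantity: Q = 727 − 7(55.5) = 338.5.
DWL = ½ × 5 × (356 − 338.5) = 43.75.

Deadweight loss = 43.75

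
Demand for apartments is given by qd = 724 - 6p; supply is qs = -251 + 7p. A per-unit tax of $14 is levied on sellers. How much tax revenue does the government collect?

Tax revenue = 41636/13

Pre-tax equilibrium: p* = 75, q* = 274.
Tax on sellers shifts supply to qs = -251 + 7(p − 14) = -349 + 7p.
724 - 6p = -349 + 7p gives buyer price pb = 1073/13; sellers receive ps = 1073/13 − 14 = 891/13.
New quantity: q = 724 − 6(1073/13) = 2974/13.
Revenue = 14 × 2974/13 = 41636/13.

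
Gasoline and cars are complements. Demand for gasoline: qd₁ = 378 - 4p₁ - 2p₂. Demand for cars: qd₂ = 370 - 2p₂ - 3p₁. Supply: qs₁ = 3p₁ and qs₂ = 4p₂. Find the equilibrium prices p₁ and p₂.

Market 1: 378 - 4p₁ - 2p₂ = 3p₁ → 7p₁ + 2p₂ = 378.
Market 2: 6p₂ + 3p₁ = 370.
Eliminating p₂: 6×(1) − 2×(2) gives 36p₁ = 1528, so p₁ = 382/9.
Back-substitute into (2): p₂ = (370 − 3×382/9) / 6 = 364/9.

p₁ = 382/9, p₂ = 364/9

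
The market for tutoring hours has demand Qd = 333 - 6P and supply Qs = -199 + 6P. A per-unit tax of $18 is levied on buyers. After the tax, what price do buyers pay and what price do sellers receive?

Pre-tax equilibrium: P* = 133/3, Q* = 67.
Tax on buyers shifts demand to Qd = 333 − 6(P + 18) = 225 - 6P.
225 - 6P = -199 + 6P gives seller price Ps = 106/3; buyers pay Pb = 106/3 + 18 = 160/3.
New quantity: Q = 333 − 6(160/3) = 13.

Buyers pay 160/3, sellers receive 106/3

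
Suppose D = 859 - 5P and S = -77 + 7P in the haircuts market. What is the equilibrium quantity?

Set D = S: 859 - 5P = -77 + 7P.
936 = 12P, so P* = 78.
Q* = 859 − 5(78) = 469.

Q* = 469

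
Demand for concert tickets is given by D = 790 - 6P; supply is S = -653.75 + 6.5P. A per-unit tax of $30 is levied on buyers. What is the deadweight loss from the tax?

Deadweight loss = 1404

Pre-tax equilibrium: P* = 115.5, Q* = 97.
Tax on buyers shifts demand to D = 790 − 6(P + 30) = 610 - 6P.
610 - 6P = -653.75 + 6.5P gives seller price Ps = 101.1; buyers pay Pb = 101.1 + 30 = 131.1.
New quantity: Q = 790 − 6(131.1) = 3.4.
DWL = ½ × 30 × (97 − 3.4) = 1404.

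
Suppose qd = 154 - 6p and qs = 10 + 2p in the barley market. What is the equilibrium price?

Set qd = qs: 154 - 6p = 10 + 2p.
144 = 8p, so p* = 18.
q* = 154 − 6(18) = 46.

p* = 18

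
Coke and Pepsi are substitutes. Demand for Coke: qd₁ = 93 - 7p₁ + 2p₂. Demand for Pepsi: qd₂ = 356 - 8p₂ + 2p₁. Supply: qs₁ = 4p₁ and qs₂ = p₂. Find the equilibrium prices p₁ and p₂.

Market 1: 93 - 7p₁ + 2p₂ = 4p₁ → 11p₁ - 2p₂ = 93.
Market 2: 9p₂ - 2p₁ = 356.
Eliminating p₂: 9×(1) + 2×(2) gives 95p₁ = 1549, so p₁ = 1549/95.
Back-substitute into (2): p₂ = (356 + 2×1549/95) / 9 = 4102/95.

p₁ = 1549/95, p₂ = 4102/95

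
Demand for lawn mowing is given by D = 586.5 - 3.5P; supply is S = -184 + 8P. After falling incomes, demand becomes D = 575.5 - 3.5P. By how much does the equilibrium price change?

ΔP = -22/23

Original equilibrium: P* = 67, Q* = 352.
New equilibrium: 575.5 - 3.5P = -184 + 8P, so 759.5 = 11.5P and P' = 1519/23; Q' = 575.5 − 3.5(1519/23) = 7920/23.
Change in price: 1519/23 − 67 = -22/23.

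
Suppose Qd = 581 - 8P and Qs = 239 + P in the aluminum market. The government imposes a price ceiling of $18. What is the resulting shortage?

Shortage = 180

Equilibrium price would be P* = 38, so the ceiling at 18 binds.
At P = 18: Qd = 581 − 8(18) = 437, Qs = 239 + 1(18) = 257.
Shortage = 437 − 257 = 180.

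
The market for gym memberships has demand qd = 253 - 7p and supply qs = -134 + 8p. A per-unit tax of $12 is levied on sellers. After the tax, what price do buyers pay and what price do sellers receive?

Pre-tax equilibrium: p* = 25.8, q* = 72.4.
Tax on sellers shifts supply to qs = -134 + 8(p − 12) = -230 + 8p.
253 - 7p = -230 + 8p gives buyer price pb = 32.2; sellers receive ps = 32.2 − 12 = 20.2.
New quantity: q = 253 − 7(32.2) = 27.6.

Buyers pay $32.2, sellers receive $20.2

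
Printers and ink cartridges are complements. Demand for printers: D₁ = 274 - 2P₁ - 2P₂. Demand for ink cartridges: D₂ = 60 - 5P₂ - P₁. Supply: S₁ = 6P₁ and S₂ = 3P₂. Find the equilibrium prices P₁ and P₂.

Market 1: 274 - 2P₁ - 2P₂ = 6P₁ → 8P₁ + 2P₂ = 274.
Market 2: 8P₂ + P₁ = 60.
Eliminating P₂: 8×(1) − 2×(2) gives 62P₁ = 2072, so P₁ = 1036/31.
Back-substitute into (2): P₂ = (60 − 1×1036/31) / 8 = 103/31.

P₁ = 1036/31, P₂ = 103/31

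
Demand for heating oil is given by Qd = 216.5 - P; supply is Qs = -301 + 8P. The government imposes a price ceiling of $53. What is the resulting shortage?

Equilibrium price would be P* = 57.5, so the ceiling at 53 binds.
At P = 53: Qd = 216.5 − 1(53) = 163.5, Qs = -301 + 8(53) = 123.
Shortage = 163.5 − 123 = 40.5.

Shortage = 40.5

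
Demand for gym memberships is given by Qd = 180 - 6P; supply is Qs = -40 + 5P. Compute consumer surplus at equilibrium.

Consumer surplus = 300

Equilibrium: 180 - 6P = -40 + 5P gives P* = 20, Q* = 60.
Demand choke price (Qd = 0): P = 30.
CS = ½(30 − 20)(60) = 300.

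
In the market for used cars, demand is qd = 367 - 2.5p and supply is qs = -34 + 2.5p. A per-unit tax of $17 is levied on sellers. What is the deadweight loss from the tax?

Deadweight loss = 180.625

Pre-tax equilibrium: p* = 80.2, q* = 166.5.
Tax on sellers shifts supply to qs = -34 + 2.5(p − 17) = -76.5 + 2.5p.
367 - 2.5p = -76.5 + 2.5p gives buyer price pb = 88.7; sellers receive ps = 88.7 − 17 = 71.7.
New quantity: q = 367 − 2.5(88.7) = 145.25.
DWL = ½ × 17 × (166.5 − 145.25) = 180.625.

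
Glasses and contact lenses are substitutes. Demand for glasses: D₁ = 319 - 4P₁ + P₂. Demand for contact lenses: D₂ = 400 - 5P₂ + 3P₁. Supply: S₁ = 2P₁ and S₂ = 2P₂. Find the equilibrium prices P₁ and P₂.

P₁ = 2633/39, P₂ = 1119/13

Market 1: 319 - 4P₁ + P₂ = 2P₁ → 6P₁ - P₂ = 319.
Market 2: 7P₂ - 3P₁ = 400.
Eliminating P₂: 7×(1) + 1×(2) gives 39P₁ = 2633, so P₁ = 2633/39.
Back-substitute into (2): P₂ = (400 + 3×2633/39) / 7 = 1119/13.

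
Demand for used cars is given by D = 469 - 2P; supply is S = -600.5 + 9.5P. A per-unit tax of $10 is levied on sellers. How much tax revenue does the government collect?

Tax revenue = 61290/23

Pre-tax equilibrium: P* = 93, Q* = 283.
Tax on sellers shifts supply to S = -600.5 + 9.5(P − 10) = -695.5 + 9.5P.
469 - 2P = -695.5 + 9.5P gives buyer price Pb = 2329/23; sellers receive Ps = 2329/23 − 10 = 2099/23.
New quantity: Q = 469 − 2(2329/23) = 6129/23.
Revenue = 10 × 6129/23 = 61290/23.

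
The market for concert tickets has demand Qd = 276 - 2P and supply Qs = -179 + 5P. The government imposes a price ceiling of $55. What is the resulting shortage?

Shortage = 70

Equilibrium price would be P* = 65, so the ceiling at 55 binds.
At P = 55: Qd = 276 − 2(55) = 166, Qs = -179 + 5(55) = 96.
Shortage = 166 − 96 = 70.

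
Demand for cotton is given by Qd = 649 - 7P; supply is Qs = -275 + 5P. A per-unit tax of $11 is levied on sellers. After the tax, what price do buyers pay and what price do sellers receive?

Pre-tax equilibrium: P* = 77, Q* = 110.
Tax on sellers shifts supply to Qs = -275 + 5(P − 11) = -330 + 5P.
649 - 7P = -330 + 5P gives buyer price Pb = 979/12; sellers receive Ps = 979/12 − 11 = 847/12.
New quantity: Q = 649 − 7(979/12) = 935/12.

Buyers pay 979/12, sellers receive 847/12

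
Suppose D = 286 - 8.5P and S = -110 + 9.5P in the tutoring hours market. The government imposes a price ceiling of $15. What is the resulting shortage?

Equilibrium price would be P* = 22, so the ceiling at 15 binds.
At P = 15: D = 286 − 8.5(15) = 158.5, S = -110 + 9.5(15) = 32.5.
Shortage = 158.5 − 32.5 = 126.

Shortage = 126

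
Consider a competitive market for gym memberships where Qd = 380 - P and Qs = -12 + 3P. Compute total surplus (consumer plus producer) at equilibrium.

Total surplus = 53016

Equilibrium: 380 - P = -12 + 3P gives P* = 98, Q* = 282.
Demand choke price: P = 380; supply starts at P = 4.
CS = ½(380 − 98)(282) = 39762; PS = ½(98 − 4)(282) = 13254.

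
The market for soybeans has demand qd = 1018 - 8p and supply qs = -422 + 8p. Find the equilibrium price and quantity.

p* = 90, q* = 298

Set qd = qs: 1018 - 8p = -422 + 8p.
1440 = 16p, so p* = 90.
q* = 1018 − 8(90) = 298.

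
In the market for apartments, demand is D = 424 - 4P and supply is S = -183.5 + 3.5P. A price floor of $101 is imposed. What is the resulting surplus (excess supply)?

Equilibrium price would be P* = 81, so the floor at 101 binds.
At P = 101: D = 20, S = 170.
Surplus = 170 − 20 = 150.

Surplus = 150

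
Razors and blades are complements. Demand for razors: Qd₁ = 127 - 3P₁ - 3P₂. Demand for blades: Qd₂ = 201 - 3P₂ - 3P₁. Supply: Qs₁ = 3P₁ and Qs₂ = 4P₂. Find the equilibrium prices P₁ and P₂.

Market 1: 127 - 3P₁ - 3P₂ = 3P₁ → 6P₁ + 3P₂ = 127.
Market 2: 7P₂ + 3P₁ = 201.
Eliminating P₂: 7×(1) − 3×(2) gives 33P₁ = 286, so P₁ = 26/3.
Back-substitute into (2): P₂ = (201 − 3×26/3) / 7 = 25.

P₁ = 26/3, P₂ = 25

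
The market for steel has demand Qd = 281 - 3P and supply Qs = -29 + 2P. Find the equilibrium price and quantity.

P* = 62, Q* = 95

Set Qd = Qs: 281 - 3P = -29 + 2P.
310 = 5P, so P* = 62.
Q* = 281 − 3(62) = 95.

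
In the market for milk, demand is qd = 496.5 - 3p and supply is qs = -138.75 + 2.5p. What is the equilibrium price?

Set qd = qs: 496.5 - 3p = -138.75 + 2.5p.
635.25 = 5.5p, so p* = 115.5.
q* = 496.5 − 3(115.5) = 150.

p* = 115.5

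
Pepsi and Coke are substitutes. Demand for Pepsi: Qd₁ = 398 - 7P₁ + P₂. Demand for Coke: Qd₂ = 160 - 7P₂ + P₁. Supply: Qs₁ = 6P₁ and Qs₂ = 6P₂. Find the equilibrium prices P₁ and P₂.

Market 1: 398 - 7P₁ + P₂ = 6P₁ → 13P₁ - P₂ = 398.
Market 2: 13P₂ - P₁ = 160.
Eliminating P₂: 13×(1) + 1×(2) gives 168P₁ = 5334, so P₁ = 31.75.
Back-substitute into (2): P₂ = (160 + 1×31.75) / 13 = 14.75.

P₁ = 31.75, P₂ = 14.75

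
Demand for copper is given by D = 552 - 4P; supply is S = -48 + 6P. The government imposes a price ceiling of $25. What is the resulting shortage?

Shortage = 350

Equilibrium price would be P* = 60, so the ceiling at 25 binds.
At P = 25: D = 552 − 4(25) = 452, S = -48 + 6(25) = 102.
Shortage = 452 − 102 = 350.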